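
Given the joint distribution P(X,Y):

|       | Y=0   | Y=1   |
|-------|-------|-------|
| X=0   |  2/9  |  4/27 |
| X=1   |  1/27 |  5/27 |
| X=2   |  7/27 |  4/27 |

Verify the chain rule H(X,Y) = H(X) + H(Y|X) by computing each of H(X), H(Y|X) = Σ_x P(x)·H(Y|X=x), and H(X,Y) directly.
H(X) = 1.5407 bits, H(Y|X) = 0.8893 bits, H(X,Y) = 2.4300 bits

Marginal of X (row sums):
  P(X=0) = 2/9 + 4/27 = 10/27
  P(X=1) = 1/27 + 5/27 = 2/9
  P(X=2) = 7/27 + 4/27 = 11/27
H(X) = -[(10/27)·log₂(10/27) + (2/9)·log₂(2/9) + (11/27)·log₂(11/27)]
  = 0.530726 + 0.482206 + 0.527778 = 1.5407 bits

H(Y|X) = Σ_x P(x)·H(Y|X=x):
  X=0: P(X=0) = 10/27, P(Y|X=0) = (3/5, 2/5) → H(Y|X=0) = 0.970951
  X=1: P(X=1) = 2/9, P(Y|X=1) = (1/6, 5/6) → H(Y|X=1) = 0.650022
  X=2: P(X=2) = 11/27, P(Y|X=2) = (7/11, 4/11) → H(Y|X=2) = 0.945660
H(Y|X) = (10/27)·0.970951 + (2/9)·0.650022 + (11/27)·0.945660 = 0.8893 bits

H(X,Y) = -Σ_{x,y} P(x,y) log₂ P(x,y). Per-cell terms -P(x,y)·log₂P(x,y):
  X=0: 0.482206, 0.408131
  X=1: 0.176107, 0.450548
  X=2: 0.504916, 0.408131
Sum of the 6 terms: H(X,Y) = 2.4300 bits

Chain rule check:
  H(X) + H(Y|X) = 1.5407 + 0.8893 = 2.4300 bits
  H(X,Y) = 2.4300 bits
✓ Chain rule verified.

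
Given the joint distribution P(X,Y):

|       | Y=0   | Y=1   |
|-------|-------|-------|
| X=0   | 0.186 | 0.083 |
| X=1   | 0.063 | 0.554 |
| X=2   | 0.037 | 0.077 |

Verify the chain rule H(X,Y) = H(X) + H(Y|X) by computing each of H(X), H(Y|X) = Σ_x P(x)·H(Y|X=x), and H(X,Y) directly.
H(X) = 1.2966 bits, H(Y|X) = 0.6369 bits, H(X,Y) = 1.9335 bits

Marginal of X (row sums):
  P(X=0) = 0.186 + 0.083 = 0.269
  P(X=1) = 0.063 + 0.554 = 0.617
  P(X=2) = 0.037 + 0.077 = 0.114
H(X) = -[0.269·log₂(0.269) + 0.617·log₂(0.617) + 0.114·log₂(0.114)]
  = 0.50957 + 0.42984 + 0.35715 = 1.2966 bits

H(Y|X) = Σ_x P(x)·H(Y|X=x):
  X=0: P(X=0) = 0.269, P(Y|X=0) = (186/269, 83/269) → H(Y|X=0) = 0.89149
  X=1: P(X=1) = 0.617, P(Y|X=1) = (63/617, 554/617) → H(Y|X=1) = 0.47564
  X=2: P(X=2) = 0.114, P(Y|X=2) = (37/114, 77/114) → H(Y|X=2) = 0.90927
H(Y|X) = 0.269·0.89149 + 0.617·0.47564 + 0.114·0.90927 = 0.6369 bits

H(X,Y) = -Σ_{x,y} P(x,y) log₂ P(x,y). Per-cell terms -P(x,y)·log₂P(x,y):
  X=0: 0.45135, 0.29803
  X=1: 0.25128, 0.47203
  X=2: 0.17598, 0.28482
Sum of the 6 terms: H(X,Y) = 1.9335 bits

Chain rule check:
  H(X) + H(Y|X) = 1.2966 + 0.6369 = 1.9335 bits
  H(X,Y) = 1.9335 bits
✓ Chain rule verified.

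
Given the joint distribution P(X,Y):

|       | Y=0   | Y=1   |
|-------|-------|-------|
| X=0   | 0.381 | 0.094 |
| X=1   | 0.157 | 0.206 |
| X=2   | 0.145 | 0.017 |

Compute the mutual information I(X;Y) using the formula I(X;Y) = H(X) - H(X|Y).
0.1235 bits

I(X;Y) = H(X) - H(X|Y)

Marginal of X (row sums):
  P(X=0) = 0.381 + 0.094 = 0.475
  P(X=1) = 0.157 + 0.206 = 0.363
  P(X=2) = 0.145 + 0.017 = 0.162
H(X) = -[0.475·log₂(0.475) + 0.363·log₂(0.363) + 0.162·log₂(0.162)]
  = 0.510150 + 0.530691 + 0.425401 = 1.46624 bits

Marginal of Y (column sums):
  P(Y=0) = 0.381 + 0.157 + 0.145 = 0.683
  P(Y=1) = 0.094 + 0.206 + 0.017 = 0.317
H(X|Y) = Σ_y P(y)·H(X|Y=y):
  Y=0: P(Y=0) = 0.683, P(X|Y=0) = (381/683, 157/683, 145/683) → H(X|Y=0) = 1.431991
  Y=1: P(Y=1) = 0.317, P(X|Y=1) = (94/317, 206/317, 17/317) → H(X|Y=1) = 1.150493
H(X|Y) = 0.683·1.431991 + 0.317·1.150493 = 1.34276 bits

I(X;Y) = H(X) - H(X|Y) = 1.46624 - 1.34276 = 0.1235 bits

Cross-check via I(X;Y) = H(X) + H(Y) - H(X,Y): computing H(Y) from the column sums and H(X,Y) from the 6 cells in the same way gives H(Y) = 0.90109 bits and H(X,Y) = 2.24385 bits, so
I(X;Y) = 1.46624 + 0.90109 - 2.24385 = 0.1235 bits ✓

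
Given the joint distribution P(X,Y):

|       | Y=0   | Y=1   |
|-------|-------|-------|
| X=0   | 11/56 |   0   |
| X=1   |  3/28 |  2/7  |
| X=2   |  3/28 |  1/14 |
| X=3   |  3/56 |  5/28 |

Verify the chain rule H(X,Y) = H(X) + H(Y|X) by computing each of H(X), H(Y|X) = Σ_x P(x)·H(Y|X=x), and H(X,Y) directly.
H(X) = 1.9237 bits, H(Y|X) = 0.6864 bits, H(X,Y) = 2.6101 bits

Marginal of X (row sums):
  P(X=0) = 11/56 + 0 = 11/56
  P(X=1) = 3/28 + 2/7 = 11/28
  P(X=2) = 3/28 + 1/14 = 5/28
  P(X=3) = 3/56 + 5/28 = 13/56
H(X) = -[(11/56)·log₂(11/56) + (11/28)·log₂(11/28) + (5/28)·log₂(5/28) + (13/56)·log₂(13/56)]
  = 0.46120 + 0.52954 + 0.44383 + 0.48911 = 1.9237 bits

H(Y|X) = Σ_x P(x)·H(Y|X=x):
  X=0: P(X=0) = 11/56, P(Y|X=0) = (1, 0) → H(Y|X=0) = 0.00000
  X=1: P(X=1) = 11/28, P(Y|X=1) = (3/11, 8/11) → H(Y|X=1) = 0.84535
  X=2: P(X=2) = 5/28, P(Y|X=2) = (3/5, 2/5) → H(Y|X=2) = 0.97095
  X=3: P(X=3) = 13/56, P(Y|X=3) = (3/13, 10/13) → H(Y|X=3) = 0.77935
H(Y|X) = (11/56)·0.00000 + (11/28)·0.84535 + (5/28)·0.97095 + (13/56)·0.77935 = 0.6864 bits

H(X,Y) = -Σ_{x,y} P(x,y) log₂ P(x,y). Per-cell terms -P(x,y)·log₂P(x,y):
  X=0: 0.46120, 0.00000
  X=1: 0.34526, 0.51639
  X=2: 0.34526, 0.27195
  X=3: 0.22620, 0.44383
  (cells with P = 0 contribute 0)
Sum of the 8 terms: H(X,Y) = 2.6101 bits

Chain rule check:
  H(X) + H(Y|X) = 1.9237 + 0.6864 = 2.6101 bits
  H(X,Y) = 2.6101 bits
✓ Chain rule verified.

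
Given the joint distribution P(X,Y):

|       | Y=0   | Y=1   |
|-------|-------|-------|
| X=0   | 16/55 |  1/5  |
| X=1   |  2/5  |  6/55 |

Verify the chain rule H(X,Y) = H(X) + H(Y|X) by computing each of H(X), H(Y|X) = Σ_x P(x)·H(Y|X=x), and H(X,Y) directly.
H(X) = 0.9998 bits, H(Y|X) = 0.8603 bits, H(X,Y) = 1.8601 bits

Marginal of X (row sums):
  P(X=0) = 16/55 + 1/5 = 27/55
  P(X=1) = 2/5 + 6/55 = 28/55
H(X) = -[(27/55)·log₂(27/55) + (28/55)·log₂(28/55)]
  = 0.5039 + 0.4959 = 0.9998 bits

H(Y|X) = Σ_x P(x)·H(Y|X=x):
  X=0: P(X=0) = 27/55, P(Y|X=0) = (16/27, 11/27) → H(Y|X=0) = 0.9751
  X=1: P(X=1) = 28/55, P(Y|X=1) = (11/14, 3/14) → H(Y|X=1) = 0.7496
H(Y|X) = (27/55)·0.9751 + (28/55)·0.7496 = 0.8603 bits

H(X,Y) = -Σ_{x,y} P(x,y) log₂ P(x,y). Per-cell terms -P(x,y)·log₂P(x,y):
  X=0: 0.5182, 0.4644
  X=1: 0.5288, 0.3487
Sum of the 4 terms: H(X,Y) = 1.8601 bits

Chain rule check:
  H(X) + H(Y|X) = 0.9998 + 0.8603 = 1.8601 bits
  H(X,Y) = 1.8601 bits
✓ Chain rule verified.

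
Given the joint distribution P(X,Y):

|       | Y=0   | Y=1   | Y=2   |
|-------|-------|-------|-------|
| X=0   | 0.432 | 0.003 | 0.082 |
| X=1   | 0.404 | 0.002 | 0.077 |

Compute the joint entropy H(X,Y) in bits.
1.6751 bits

H(X,Y) = -Σ_{x,y} P(x,y) log₂ P(x,y). Per-cell terms -P(x,y)·log₂P(x,y):
  X=0: 0.5231, 0.0251, 0.2959
  X=1: 0.5283, 0.0179, 0.2848
Sum of the 6 terms: H(X,Y) = 1.6751 bits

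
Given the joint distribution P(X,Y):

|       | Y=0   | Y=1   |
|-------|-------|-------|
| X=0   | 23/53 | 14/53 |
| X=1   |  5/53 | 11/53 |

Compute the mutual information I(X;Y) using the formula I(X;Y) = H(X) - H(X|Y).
0.0592 bits

I(X;Y) = H(X) - H(X|Y)

Marginal of X (row sums):
  P(X=0) = 23/53 + 14/53 = 37/53
  P(X=1) = 5/53 + 11/53 = 16/53
H(X) = -[(37/53)·log₂(37/53) + (16/53)·log₂(16/53)]
  = 0.36195 + 0.52164 = 0.8836 bits

Marginal of Y (column sums):
  P(Y=0) = 23/53 + 5/53 = 28/53
  P(Y=1) = 14/53 + 11/53 = 25/53
H(X|Y) = Σ_y P(y)·H(X|Y=y):
  Y=0: P(Y=0) = 28/53, P(X|Y=0) = (23/28, 5/28) → H(X|Y=0) = 0.67694
  Y=1: P(Y=1) = 25/53, P(X|Y=1) = (14/25, 11/25) → H(X|Y=1) = 0.98959
H(X|Y) = (28/53)·0.67694 + (25/53)·0.98959 = 0.8244 bits

I(X;Y) = H(X) - H(X|Y) = 0.8836 - 0.8244 = 0.0592 bits

Cross-check via I(X;Y) = H(X) + H(Y) - H(X,Y): computing H(Y) from the column sums and H(X,Y) from the 4 cells in the same way gives H(Y) = 0.9977 bits and H(X,Y) = 1.8221 bits, so
I(X;Y) = 0.8836 + 0.9977 - 1.8221 = 0.0592 bits ✓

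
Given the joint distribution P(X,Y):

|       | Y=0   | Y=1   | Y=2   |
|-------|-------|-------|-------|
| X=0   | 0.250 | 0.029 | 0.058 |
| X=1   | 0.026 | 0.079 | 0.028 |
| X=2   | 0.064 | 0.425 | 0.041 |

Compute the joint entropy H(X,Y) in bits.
2.4244 bits

H(X,Y) = -Σ_{x,y} P(x,y) log₂ P(x,y). Per-cell terms -P(x,y)·log₂P(x,y):
  X=0: 0.50000, 0.14813, 0.23825
  X=1: 0.13690, 0.28930, 0.14444
  X=2: 0.25381, 0.52465, 0.18894
Sum of the 9 terms: H(X,Y) = 2.4244 bits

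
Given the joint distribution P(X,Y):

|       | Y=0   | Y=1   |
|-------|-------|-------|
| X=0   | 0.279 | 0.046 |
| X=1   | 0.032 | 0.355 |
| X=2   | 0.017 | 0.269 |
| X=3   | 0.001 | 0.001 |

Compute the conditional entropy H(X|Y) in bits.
1.1230 bits

H(X|Y) = H(X,Y) - H(Y)

H(X,Y) = -Σ_{x,y} P(x,y) log₂ P(x,y). Per-cell terms -P(x,y)·log₂P(x,y):
  X=0: 0.5138, 0.2043
  X=1: 0.1589, 0.5304
  X=2: 0.0999, 0.5096
  X=3: 0.0100, 0.0100
Sum of the 8 terms: H(X,Y) = 2.0369 bits

Marginal of Y (column sums):
  P(Y=0) = 0.279 + 0.032 + 0.017 + 0.001 = 0.329
  P(Y=1) = 0.046 + 0.355 + 0.269 + 0.001 = 0.671
H(Y) = -[0.329·log₂(0.329) + 0.671·log₂(0.671)]
  = 0.5277 + 0.3862 = 0.9139 bits

H(X|Y) = H(X,Y) - H(Y) = 2.0369 - 0.9139 = 1.1230 bits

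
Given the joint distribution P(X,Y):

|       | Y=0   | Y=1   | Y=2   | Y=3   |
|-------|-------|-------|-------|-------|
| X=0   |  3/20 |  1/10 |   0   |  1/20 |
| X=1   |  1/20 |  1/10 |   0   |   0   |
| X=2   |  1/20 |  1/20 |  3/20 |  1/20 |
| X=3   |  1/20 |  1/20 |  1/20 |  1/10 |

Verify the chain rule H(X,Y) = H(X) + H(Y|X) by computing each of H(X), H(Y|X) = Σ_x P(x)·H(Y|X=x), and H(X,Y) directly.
H(X) = 1.9527 bits, H(Y|X) = 1.5937 bits, H(X,Y) = 3.5464 bits

Marginal of X (row sums):
  P(X=0) = 3/20 + 1/10 + 0 + 1/20 = 3/10
  P(X=1) = 1/20 + 1/10 + 0 + 0 = 3/20
  P(X=2) = 1/20 + 1/20 + 3/20 + 1/20 = 3/10
  P(X=3) = 1/20 + 1/20 + 1/20 + 1/10 = 1/4
H(X) = -[(3/10)·log₂(3/10) + (3/20)·log₂(3/20) + (3/10)·log₂(3/10) + (1/4)·log₂(1/4)]
  = 0.5211 + 0.4105 + 0.5211 + 0.5000 = 1.9527 bits

H(Y|X) = Σ_x P(x)·H(Y|X=x):
  X=0: P(X=0) = 3/10, P(Y|X=0) = (1/2, 1/3, 0, 1/6) → H(Y|X=0) = 1.4591
  X=1: P(X=1) = 3/20, P(Y|X=1) = (1/3, 2/3, 0, 0) → H(Y|X=1) = 0.9183
  X=2: P(X=2) = 3/10, P(Y|X=2) = (1/6, 1/6, 1/2, 1/6) → H(Y|X=2) = 1.7925
  X=3: P(X=3) = 1/4, P(Y|X=3) = (1/5, 1/5, 1/5, 2/5) → H(Y|X=3) = 1.9219
H(Y|X) = (3/10)·1.4591 + (3/20)·0.9183 + (3/10)·1.7925 + (1/4)·1.9219 = 1.5937 bits

H(X,Y) = -Σ_{x,y} P(x,y) log₂ P(x,y). Per-cell terms -P(x,y)·log₂P(x,y):
  X=0: 0.4105, 0.3322, 0.0000, 0.2161
  X=1: 0.2161, 0.3322, 0.0000, 0.0000
  X=2: 0.2161, 0.2161, 0.4105, 0.2161
  X=3: 0.2161, 0.2161, 0.2161, 0.3322
  (cells with P = 0 contribute 0)
Sum of the 16 terms: H(X,Y) = 3.5464 bits

Chain rule check:
  H(X) + H(Y|X) = 1.9527 + 1.5937 = 3.5464 bits
  H(X,Y) = 3.5464 bits
✓ Chain rule verified.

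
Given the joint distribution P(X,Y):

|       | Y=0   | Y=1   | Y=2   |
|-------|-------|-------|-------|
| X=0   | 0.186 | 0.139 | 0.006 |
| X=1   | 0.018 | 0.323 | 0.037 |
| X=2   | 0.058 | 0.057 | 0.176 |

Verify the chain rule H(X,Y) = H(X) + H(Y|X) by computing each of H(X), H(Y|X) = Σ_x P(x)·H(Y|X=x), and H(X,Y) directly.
H(X) = 1.5768 bits, H(Y|X) = 1.0365 bits, H(X,Y) = 2.6132 bits

Marginal of X (row sums):
  P(X=0) = 0.186 + 0.139 + 0.006 = 0.331
  P(X=1) = 0.018 + 0.323 + 0.037 = 0.378
  P(X=2) = 0.058 + 0.057 + 0.176 = 0.291
H(X) = -[0.331·log₂(0.331) + 0.378·log₂(0.378) + 0.291·log₂(0.291)]
  = 0.52798 + 0.53054 + 0.51824 = 1.5768 bits

H(Y|X) = Σ_x P(x)·H(Y|X=x):
  X=0: P(X=0) = 0.331, P(Y|X=0) = (186/331, 139/331, 6/331) → H(Y|X=0) = 1.09780
  X=1: P(X=1) = 0.378, P(Y|X=1) = (1/21, 323/378, 37/378) → H(Y|X=1) = 0.73119
  X=2: P(X=2) = 0.291, P(Y|X=2) = (58/291, 19/97, 176/291) → H(Y|X=2) = 1.36323
H(Y|X) = 0.331·1.09780 + 0.378·0.73119 + 0.291·1.36323 = 1.0365 bits

H(X,Y) = -Σ_{x,y} P(x,y) log₂ P(x,y). Per-cell terms -P(x,y)·log₂P(x,y):
  X=0: 0.45135, 0.39571, 0.04428
  X=1: 0.10433, 0.52662, 0.17598
  X=2: 0.23825, 0.23557, 0.44112
Sum of the 9 terms: H(X,Y) = 2.6132 bits

Chain rule check:
  H(X) + H(Y|X) = 1.5768 + 1.0365 = 2.6133 bits
  H(X,Y) = 2.6132 bits
✓ Chain rule verified (Δ = 0.0001 is 4-dp rounding noise: each of the three values was rounded independently).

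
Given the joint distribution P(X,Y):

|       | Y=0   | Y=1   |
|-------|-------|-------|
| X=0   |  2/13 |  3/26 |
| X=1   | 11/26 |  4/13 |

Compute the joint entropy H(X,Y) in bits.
1.8232 bits

H(X,Y) = -Σ_{x,y} P(x,y) log₂ P(x,y). Per-cell terms -P(x,y)·log₂P(x,y):
  X=0: 0.4155, 0.3595
  X=1: 0.5250, 0.5232
Sum of the 4 terms: H(X,Y) = 1.8232 bits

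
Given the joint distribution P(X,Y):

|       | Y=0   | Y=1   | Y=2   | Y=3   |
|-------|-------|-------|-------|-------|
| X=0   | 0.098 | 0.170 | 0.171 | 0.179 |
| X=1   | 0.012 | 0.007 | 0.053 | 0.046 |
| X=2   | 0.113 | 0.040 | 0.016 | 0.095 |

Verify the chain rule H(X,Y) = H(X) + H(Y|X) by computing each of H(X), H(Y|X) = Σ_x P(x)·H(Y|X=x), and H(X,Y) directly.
H(X) = 1.3001 bits, H(Y|X) = 1.8577 bits, H(X,Y) = 3.1579 bits

Marginal of X (row sums):
  P(X=0) = 0.098 + 0.170 + 0.171 + 0.179 = 0.618
  P(X=1) = 0.012 + 0.007 + 0.053 + 0.046 = 0.118
  P(X=2) = 0.113 + 0.040 + 0.016 + 0.095 = 0.264
H(X) = -[0.618·log₂(0.618) + 0.118·log₂(0.118) + 0.264·log₂(0.264)]
  = 0.429091 + 0.363811 + 0.507247 = 1.3001 bits

H(Y|X) = Σ_x P(x)·H(Y|X=x):
  X=0: P(X=0) = 0.618, P(Y|X=0) = (49/309, 85/309, 57/206, 179/618) → H(Y|X=0) = 1.964191
  X=1: P(X=1) = 0.118, P(Y|X=1) = (6/59, 7/118, 53/118, 23/59) → H(Y|X=1) = 1.625570
  X=2: P(X=2) = 0.264, P(Y|X=2) = (113/264, 5/33, 2/33, 95/264) → H(Y|X=2) = 1.712221
H(Y|X) = 0.618·1.964191 + 0.118·1.625570 + 0.264·1.712221 = 1.8577 bits

H(X,Y) = -Σ_{x,y} P(x,y) log₂ P(x,y). Per-cell terms -P(x,y)·log₂P(x,y):
  X=0: 0.328405, 0.434587, 0.435696, 0.444272
  X=1: 0.076570, 0.050109, 0.224607, 0.204342
  X=2: 0.355453, 0.185754, 0.095453, 0.322613
Sum of the 12 terms: H(X,Y) = 3.1579 bits

Chain rule check:
  H(X) + H(Y|X) = 1.3001 + 1.8577 = 3.1578 bits
  H(X,Y) = 3.1579 bits
✓ Chain rule verified (Δ = 0.0001 is 4-dp rounding noise: each of the three values was rounded independently).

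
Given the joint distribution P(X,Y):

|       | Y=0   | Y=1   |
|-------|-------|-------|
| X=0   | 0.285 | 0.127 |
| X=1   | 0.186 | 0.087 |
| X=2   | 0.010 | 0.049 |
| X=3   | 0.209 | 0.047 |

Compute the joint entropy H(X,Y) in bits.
2.6110 bits

H(X,Y) = -Σ_{x,y} P(x,y) log₂ P(x,y). Per-cell terms -P(x,y)·log₂P(x,y):
  X=0: 0.5161, 0.3781
  X=1: 0.4514, 0.3065
  X=2: 0.0664, 0.2132
  X=3: 0.4720, 0.2073
Sum of the 8 terms: H(X,Y) = 2.6110 bits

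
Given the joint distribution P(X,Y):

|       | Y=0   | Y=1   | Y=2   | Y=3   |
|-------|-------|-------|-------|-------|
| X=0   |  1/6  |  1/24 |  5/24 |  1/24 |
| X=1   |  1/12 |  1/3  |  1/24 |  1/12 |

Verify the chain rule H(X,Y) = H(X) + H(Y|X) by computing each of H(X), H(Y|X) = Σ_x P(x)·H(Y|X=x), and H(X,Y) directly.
H(X) = 0.9950 bits, H(Y|X) = 1.6062 bits, H(X,Y) = 2.6012 bits

Marginal of X (row sums):
  P(X=0) = 1/6 + 1/24 + 5/24 + 1/24 = 11/24
  P(X=1) = 1/12 + 1/3 + 1/24 + 1/12 = 13/24
H(X) = -[(11/24)·log₂(11/24) + (13/24)·log₂(13/24)]
  = 0.51587 + 0.47912 = 0.9950 bits

H(Y|X) = Σ_x P(x)·H(Y|X=x):
  X=0: P(X=0) = 11/24, P(Y|X=0) = (4/11, 1/11, 5/11, 1/11) → H(Y|X=0) = 1.67674
  X=1: P(X=1) = 13/24, P(Y|X=1) = (2/13, 8/13, 1/13, 2/13) → H(Y|X=1) = 1.54659
H(Y|X) = (11/24)·1.67674 + (13/24)·1.54659 = 1.6062 bits

H(X,Y) = -Σ_{x,y} P(x,y) log₂ P(x,y). Per-cell terms -P(x,y)·log₂P(x,y):
  X=0: 0.43083, 0.19104, 0.47147, 0.19104
  X=1: 0.29875, 0.52832, 0.19104, 0.29875
Sum of the 8 terms: H(X,Y) = 2.6012 bits

Chain rule check:
  H(X) + H(Y|X) = 0.9950 + 1.6062 = 2.6012 bits
  H(X,Y) = 2.6012 bits
✓ Chain rule verified.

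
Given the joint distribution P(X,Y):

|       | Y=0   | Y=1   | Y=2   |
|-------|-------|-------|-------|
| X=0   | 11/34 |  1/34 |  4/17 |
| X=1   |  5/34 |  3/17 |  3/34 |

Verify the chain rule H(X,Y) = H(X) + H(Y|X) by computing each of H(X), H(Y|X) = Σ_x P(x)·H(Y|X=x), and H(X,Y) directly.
H(X) = 0.9774 bits, H(Y|X) = 1.3475 bits, H(X,Y) = 2.3249 bits

Marginal of X (row sums):
  P(X=0) = 11/34 + 1/34 + 4/17 = 10/17
  P(X=1) = 5/34 + 3/17 + 3/34 = 7/17
H(X) = -[(10/17)·log₂(10/17) + (7/17)·log₂(7/17)]
  = 0.45031 + 0.52710 = 0.9774 bits

H(Y|X) = Σ_x P(x)·H(Y|X=x):
  X=0: P(X=0) = 10/17, P(Y|X=0) = (11/20, 1/20, 2/5) → H(Y|X=0) = 1.21924
  X=1: P(X=1) = 7/17, P(Y|X=1) = (5/14, 3/7, 3/14) → H(Y|X=1) = 1.53062
H(Y|X) = (10/17)·1.21924 + (7/17)·1.53062 = 1.3475 bits

H(X,Y) = -Σ_{x,y} P(x,y) log₂ P(x,y). Per-cell terms -P(x,y)·log₂P(x,y):
  X=0: 0.52672, 0.14963, 0.49117
  X=1: 0.40670, 0.44162, 0.30904
Sum of the 6 terms: H(X,Y) = 2.3249 bits

Chain rule check:
  H(X) + H(Y|X) = 0.9774 + 1.3475 = 2.3249 bits
  H(X,Y) = 2.3249 bits
✓ Chain rule verified.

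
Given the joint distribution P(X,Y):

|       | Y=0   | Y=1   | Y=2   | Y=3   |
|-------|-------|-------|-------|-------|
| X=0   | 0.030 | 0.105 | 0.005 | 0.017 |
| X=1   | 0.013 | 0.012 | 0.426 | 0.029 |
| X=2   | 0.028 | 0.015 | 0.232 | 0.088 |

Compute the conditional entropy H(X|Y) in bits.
1.0566 bits

H(X|Y) = H(X,Y) - H(Y)

H(X,Y) = -Σ_{x,y} P(x,y) log₂ P(x,y). Per-cell terms -P(x,y)·log₂P(x,y):
  X=0: 0.15177, 0.34141, 0.03822, 0.09993
  X=1: 0.08145, 0.07657, 0.52444, 0.14813
  X=2: 0.14444, 0.09088, 0.48901, 0.30856
Sum of the 12 terms: H(X,Y) = 2.4948 bits

Marginal of Y (column sums):
  P(Y=0) = 0.030 + 0.013 + 0.028 = 0.071
  P(Y=1) = 0.105 + 0.012 + 0.015 = 0.132
  P(Y=2) = 0.005 + 0.426 + 0.232 = 0.663
  P(Y=3) = 0.017 + 0.029 + 0.088 = 0.134
H(Y) = -[0.071·log₂(0.071) + 0.132·log₂(0.132) + 0.663·log₂(0.663) + 0.134·log₂(0.134)]
  = 0.27094 + 0.38562 + 0.39311 + 0.38856 = 1.4382 bits

H(X|Y) = H(X,Y) - H(Y) = 2.4948 - 1.4382 = 1.0566 bits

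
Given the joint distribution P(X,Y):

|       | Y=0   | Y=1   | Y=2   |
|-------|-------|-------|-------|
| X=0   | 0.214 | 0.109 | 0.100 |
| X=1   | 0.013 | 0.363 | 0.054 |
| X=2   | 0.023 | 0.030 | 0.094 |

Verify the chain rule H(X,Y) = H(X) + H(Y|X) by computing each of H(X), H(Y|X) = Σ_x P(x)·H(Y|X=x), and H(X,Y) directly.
H(X) = 1.4552 bits, H(Y|X) = 1.1386 bits, H(X,Y) = 2.5939 bits

Marginal of X (row sums):
  P(X=0) = 0.214 + 0.109 + 0.100 = 0.423
  P(X=1) = 0.013 + 0.363 + 0.054 = 0.430
  P(X=2) = 0.023 + 0.030 + 0.094 = 0.147
H(X) = -[0.423·log₂(0.423) + 0.430·log₂(0.430) + 0.147·log₂(0.147)]
  = 0.525057 + 0.523564 + 0.406618 = 1.4552 bits

H(Y|X) = Σ_x P(x)·H(Y|X=x):
  X=0: P(X=0) = 0.423, P(Y|X=0) = (214/423, 109/423, 100/423) → H(Y|X=0) = 1.493328
  X=1: P(X=1) = 0.430, P(Y|X=1) = (13/430, 363/430, 27/215) → H(Y|X=1) = 0.734801
  X=2: P(X=2) = 0.147, P(Y|X=2) = (23/147, 10/49, 94/147) → H(Y|X=2) = 1.299128
H(Y|X) = 0.423·1.493328 + 0.430·0.734801 + 0.147·1.299128 = 1.1386 bits

H(X,Y) = -Σ_{x,y} P(x,y) log₂ P(x,y). Per-cell terms -P(x,y)·log₂P(x,y):
  X=0: 0.476004, 0.348538, 0.332193
  X=1: 0.081449, 0.530691, 0.227388
  X=2: 0.125171, 0.151767, 0.320652
Sum of the 9 terms: H(X,Y) = 2.5939 bits

Chain rule check:
  H(X) + H(Y|X) = 1.4552 + 1.1386 = 2.5938 bits
  H(X,Y) = 2.5939 bits
✓ Chain rule verified (Δ = 0.0001 is 4-dp rounding noise: each of the three values was rounded independently).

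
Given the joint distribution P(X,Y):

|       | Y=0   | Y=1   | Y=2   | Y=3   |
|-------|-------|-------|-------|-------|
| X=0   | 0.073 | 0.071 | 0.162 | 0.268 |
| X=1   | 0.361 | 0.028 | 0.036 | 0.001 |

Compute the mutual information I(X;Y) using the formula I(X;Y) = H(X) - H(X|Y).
0.4705 bits

I(X;Y) = H(X) - H(X|Y)

Marginal of X (row sums):
  P(X=0) = 0.073 + 0.071 + 0.162 + 0.268 = 0.574
  P(X=1) = 0.361 + 0.028 + 0.036 + 0.001 = 0.426
H(X) = -[0.574·log₂(0.574) + 0.426·log₂(0.426)]
  = 0.45970 + 0.52444 = 0.98414 bits

Marginal of Y (column sums):
  P(Y=0) = 0.073 + 0.361 = 0.434
  P(Y=1) = 0.071 + 0.028 = 0.099
  P(Y=2) = 0.162 + 0.036 = 0.198
  P(Y=3) = 0.268 + 0.001 = 0.269
H(X|Y) = Σ_y P(y)·H(X|Y=y):
  Y=0: P(Y=0) = 0.434, P(X|Y=0) = (73/434, 361/434) → H(X|Y=0) = 0.65358
  Y=1: P(Y=1) = 0.099, P(X|Y=1) = (71/99, 28/99) → H(X|Y=1) = 0.85928
  Y=2: P(Y=2) = 0.198, P(X|Y=2) = (9/11, 2/11) → H(X|Y=2) = 0.68404
  Y=3: P(Y=3) = 0.269, P(X|Y=3) = (268/269, 1/269) → H(X|Y=3) = 0.03536
H(X|Y) = 0.434·0.65358 + 0.099·0.85928 + 0.198·0.68404 + 0.269·0.03536 = 0.51367 bits

I(X;Y) = H(X) - H(X|Y) = 0.98414 - 0.51367 = 0.4705 bits

Cross-check via I(X;Y) = H(X) + H(Y) - H(X,Y): computing H(Y) from the column sums and H(X,Y) from the 8 cells in the same way gives H(Y) = 1.82513 bits and H(X,Y) = 2.33880 bits, so
I(X;Y) = 0.98414 + 1.82513 - 2.33880 = 0.4705 bits ✓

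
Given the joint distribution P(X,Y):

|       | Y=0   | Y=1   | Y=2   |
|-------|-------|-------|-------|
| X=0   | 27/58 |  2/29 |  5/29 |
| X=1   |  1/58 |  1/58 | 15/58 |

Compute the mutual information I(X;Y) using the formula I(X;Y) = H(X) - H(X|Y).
0.2846 bits

I(X;Y) = H(X) - H(X|Y)

Marginal of X (row sums):
  P(X=0) = 27/58 + 2/29 + 5/29 = 41/58
  P(X=1) = 1/58 + 1/58 + 15/58 = 17/58
H(X) = -[(41/58)·log₂(41/58) + (17/58)·log₂(17/58)]
  = 0.353752 + 0.518945 = 0.87270 bits

Marginal of Y (column sums):
  P(Y=0) = 27/58 + 1/58 = 14/29
  P(Y=1) = 2/29 + 1/58 = 5/58
  P(Y=2) = 5/29 + 15/58 = 25/58
H(X|Y) = Σ_y P(y)·H(X|Y=y):
  Y=0: P(Y=0) = 14/29, P(X|Y=0) = (27/28, 1/28) → H(X|Y=0) = 0.222285
  Y=1: P(Y=1) = 5/58, P(X|Y=1) = (4/5, 1/5) → H(X|Y=1) = 0.721928
  Y=2: P(Y=2) = 25/58, P(X|Y=2) = (2/5, 3/5) → H(X|Y=2) = 0.970951
H(X|Y) = (14/29)·0.222285 + (5/58)·0.721928 + (25/58)·0.970951 = 0.58806 bits

I(X;Y) = H(X) - H(X|Y) = 0.87270 - 0.58806 = 0.2846 bits

Cross-check via I(X;Y) = H(X) + H(Y) - H(X,Y): computing H(Y) from the column sums and H(X,Y) from the 6 cells in the same way gives H(Y) = 1.33536 bits and H(X,Y) = 1.92342 bits, so
I(X;Y) = 0.87270 + 1.33536 - 1.92342 = 0.2846 bits ✓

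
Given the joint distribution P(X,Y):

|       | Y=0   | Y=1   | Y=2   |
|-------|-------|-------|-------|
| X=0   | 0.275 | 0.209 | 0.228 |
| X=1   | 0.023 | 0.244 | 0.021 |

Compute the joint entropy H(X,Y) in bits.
2.2093 bits

H(X,Y) = -Σ_{x,y} P(x,y) log₂ P(x,y). Per-cell terms -P(x,y)·log₂P(x,y):
  X=0: 0.5122, 0.4720, 0.4863
  X=1: 0.1252, 0.4966, 0.1170
Sum of the 6 terms: H(X,Y) = 2.2093 bits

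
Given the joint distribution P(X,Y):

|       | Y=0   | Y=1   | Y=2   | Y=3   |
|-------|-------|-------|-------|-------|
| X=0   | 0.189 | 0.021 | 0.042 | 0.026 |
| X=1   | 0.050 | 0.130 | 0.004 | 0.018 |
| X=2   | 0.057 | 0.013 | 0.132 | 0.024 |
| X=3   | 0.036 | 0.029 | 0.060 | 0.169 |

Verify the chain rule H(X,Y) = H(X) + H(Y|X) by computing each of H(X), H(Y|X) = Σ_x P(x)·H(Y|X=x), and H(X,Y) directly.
H(X) = 1.9837 bits, H(Y|X) = 1.4811 bits, H(X,Y) = 3.4648 bits

Marginal of X (row sums):
  P(X=0) = 0.189 + 0.021 + 0.042 + 0.026 = 0.278
  P(X=1) = 0.050 + 0.130 + 0.004 + 0.018 = 0.202
  P(X=2) = 0.057 + 0.013 + 0.132 + 0.024 = 0.226
  P(X=3) = 0.036 + 0.029 + 0.060 + 0.169 = 0.294
H(X) = -[0.278·log₂(0.278) + 0.202·log₂(0.202) + 0.226·log₂(0.226) + 0.294·log₂(0.294)]
  = 0.51342 + 0.46613 + 0.48491 + 0.51924 = 1.9837 bits

H(Y|X) = Σ_x P(x)·H(Y|X=x):
  X=0: P(X=0) = 0.278, P(Y|X=0) = (189/278, 21/278, 21/139, 13/139) → H(Y|X=0) = 1.39163
  X=1: P(X=1) = 0.202, P(Y|X=1) = (25/101, 65/101, 2/101, 9/101) → H(Y|X=1) = 1.33069
  X=2: P(X=2) = 0.226, P(Y|X=2) = (57/226, 13/226, 66/113, 12/113) → H(Y|X=2) = 1.53487
  X=3: P(X=3) = 0.294, P(Y|X=3) = (6/49, 29/294, 10/49, 169/294) → H(Y|X=3) = 1.62770
H(Y|X) = 0.278·1.39163 + 0.202·1.33069 + 0.226·1.53487 + 0.294·1.62770 = 1.4811 bits

H(X,Y) = -Σ_{x,y} P(x,y) log₂ P(x,y). Per-cell terms -P(x,y)·log₂P(x,y):
  X=0: 0.45427, 0.11704, 0.19209, 0.13690
  X=1: 0.21610, 0.38264, 0.03186, 0.10433
  X=2: 0.23557, 0.08145, 0.38562, 0.12914
  X=3: 0.17265, 0.14813, 0.24353, 0.43347
Sum of the 16 terms: H(X,Y) = 3.4648 bits

Chain rule check:
  H(X) + H(Y|X) = 1.9837 + 1.4811 = 3.4648 bits
  H(X,Y) = 3.4648 bits
✓ Chain rule verified.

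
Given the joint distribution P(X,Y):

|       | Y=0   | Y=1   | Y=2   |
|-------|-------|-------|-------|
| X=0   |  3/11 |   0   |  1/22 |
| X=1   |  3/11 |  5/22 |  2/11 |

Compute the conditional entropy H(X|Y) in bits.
0.7095 bits

H(X|Y) = H(X,Y) - H(Y)

H(X,Y) = -Σ_{x,y} P(x,y) log₂ P(x,y). Per-cell terms -P(x,y)·log₂P(x,y):
  X=0: 0.5112, 0.0000, 0.2027
  X=1: 0.5112, 0.4858, 0.4472
  (cells with P = 0 contribute 0)
Sum of the 6 terms: H(X,Y) = 2.1581 bits

Marginal of Y (column sums):
  P(Y=0) = 3/11 + 3/11 = 6/11
  P(Y=1) = 0 + 5/22 = 5/22
  P(Y=2) = 1/22 + 2/11 = 5/22
H(Y) = -[(6/11)·log₂(6/11) + (5/22)·log₂(5/22) + (5/22)·log₂(5/22)]
  = 0.4770 + 0.4858 + 0.4858 = 1.4486 bits

H(X|Y) = H(X,Y) - H(Y) = 2.1581 - 1.4486 = 0.7095 bits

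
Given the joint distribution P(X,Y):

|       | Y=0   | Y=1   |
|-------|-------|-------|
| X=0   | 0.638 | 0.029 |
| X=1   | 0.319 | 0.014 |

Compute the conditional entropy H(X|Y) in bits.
0.9180 bits

H(X|Y) = H(X,Y) - H(Y)

H(X,Y) = -Σ_{x,y} P(x,y) log₂ P(x,y). Per-cell terms -P(x,y)·log₂P(x,y):
  X=0: 0.41366, 0.14813
  X=1: 0.52583, 0.08622
Sum of the 4 terms: H(X,Y) = 1.17384 bits

Marginal of Y (column sums):
  P(Y=0) = 0.638 + 0.319 = 0.957
  P(Y=1) = 0.029 + 0.014 = 0.043
H(Y) = -[0.957·log₂(0.957) + 0.043·log₂(0.043)]
  = 0.06068 + 0.19520 = 0.25588 bits

H(X|Y) = H(X,Y) - H(Y) = 1.17384 - 0.25588 = 0.9180 bits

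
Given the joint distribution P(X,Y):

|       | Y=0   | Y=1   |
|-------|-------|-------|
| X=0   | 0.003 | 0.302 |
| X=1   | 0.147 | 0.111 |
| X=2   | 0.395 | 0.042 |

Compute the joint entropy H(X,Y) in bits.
2.0269 bits

H(X,Y) = -Σ_{x,y} P(x,y) log₂ P(x,y). Per-cell terms -P(x,y)·log₂P(x,y):
  X=0: 0.02514, 0.52167
  X=1: 0.40662, 0.35202
  X=2: 0.52933, 0.19209
Sum of the 6 terms: H(X,Y) = 2.0269 bits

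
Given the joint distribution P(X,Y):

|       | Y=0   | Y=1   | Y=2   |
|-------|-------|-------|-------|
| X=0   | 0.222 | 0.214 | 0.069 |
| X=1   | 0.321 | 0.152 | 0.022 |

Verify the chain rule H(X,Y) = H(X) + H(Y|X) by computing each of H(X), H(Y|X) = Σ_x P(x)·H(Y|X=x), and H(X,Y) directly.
H(X) = 0.9999 bits, H(Y|X) = 1.2848 bits, H(X,Y) = 2.2847 bits

Marginal of X (row sums):
  P(X=0) = 0.222 + 0.214 + 0.069 = 0.505
  P(X=1) = 0.321 + 0.152 + 0.022 = 0.495
H(X) = -[0.505·log₂(0.505) + 0.495·log₂(0.495)]
  = 0.49775 + 0.50218 = 0.9999 bits

H(Y|X) = Σ_x P(x)·H(Y|X=x):
  X=0: P(X=0) = 0.505, P(Y|X=0) = (222/505, 214/505, 69/505) → H(Y|X=0) = 1.43851
  X=1: P(X=1) = 0.495, P(Y|X=1) = (107/165, 152/495, 2/45) → H(Y|X=1) = 1.12790
H(Y|X) = 0.505·1.43851 + 0.495·1.12790 = 1.2848 bits

H(X,Y) = -Σ_{x,y} P(x,y) log₂ P(x,y). Per-cell terms -P(x,y)·log₂P(x,y):
  X=0: 0.48204, 0.47600, 0.26615
  X=1: 0.52623, 0.41311, 0.12114
Sum of the 6 terms: H(X,Y) = 2.2847 bits

Chain rule check:
  H(X) + H(Y|X) = 0.9999 + 1.2848 = 2.2847 bits
  H(X,Y) = 2.2847 bits
✓ Chain rule verified.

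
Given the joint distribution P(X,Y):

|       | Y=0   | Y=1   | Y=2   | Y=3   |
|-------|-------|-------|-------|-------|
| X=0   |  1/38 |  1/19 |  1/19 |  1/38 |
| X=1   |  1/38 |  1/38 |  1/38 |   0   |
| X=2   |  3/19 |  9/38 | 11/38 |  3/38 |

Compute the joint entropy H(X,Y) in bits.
2.8572 bits

H(X,Y) = -Σ_{x,y} P(x,y) log₂ P(x,y). Per-cell terms -P(x,y)·log₂P(x,y):
  X=0: 0.13810, 0.22358, 0.22358, 0.13810
  X=1: 0.13810, 0.13810, 0.13810, 0.00000
  X=2: 0.42047, 0.49216, 0.51772, 0.28918
  (cells with P = 0 contribute 0)
Sum of the 12 terms: H(X,Y) = 2.8572 bits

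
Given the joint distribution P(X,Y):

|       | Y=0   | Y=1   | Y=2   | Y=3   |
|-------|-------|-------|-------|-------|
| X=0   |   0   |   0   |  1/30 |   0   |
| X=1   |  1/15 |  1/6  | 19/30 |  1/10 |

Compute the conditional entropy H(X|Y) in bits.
0.1909 bits

H(X|Y) = H(X,Y) - H(Y)

H(X,Y) = -Σ_{x,y} P(x,y) log₂ P(x,y). Per-cell terms -P(x,y)·log₂P(x,y):
  X=0: 0.0000, 0.0000, 0.1636, 0.0000
  X=1: 0.2605, 0.4308, 0.4173, 0.3322
  (cells with P = 0 contribute 0)
Sum of the 8 terms: H(X,Y) = 1.6044 bits

Marginal of Y (column sums):
  P(Y=0) = 0 + 1/15 = 1/15
  P(Y=1) = 0 + 1/6 = 1/6
  P(Y=2) = 1/30 + 19/30 = 2/3
  P(Y=3) = 0 + 1/10 = 1/10
H(Y) = -[(1/15)·log₂(1/15) + (1/6)·log₂(1/6) + (2/3)·log₂(2/3) + (1/10)·log₂(1/10)]
  = 0.2605 + 0.4308 + 0.3900 + 0.3322 = 1.4135 bits

H(X|Y) = H(X,Y) - H(Y) = 1.6044 - 1.4135 = 0.1909 bits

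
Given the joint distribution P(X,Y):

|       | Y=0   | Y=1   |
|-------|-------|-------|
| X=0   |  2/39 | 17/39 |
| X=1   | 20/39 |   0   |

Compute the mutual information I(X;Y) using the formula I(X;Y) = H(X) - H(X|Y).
0.7516 bits

I(X;Y) = H(X) - H(X|Y)

Marginal of X (row sums):
  P(X=0) = 2/39 + 17/39 = 19/39
  P(X=1) = 20/39 + 0 = 20/39
H(X) = -[(19/39)·log₂(19/39) + (20/39)·log₂(20/39)]
  = 0.5054 + 0.4941 = 0.9995 bits

Marginal of Y (column sums):
  P(Y=0) = 2/39 + 20/39 = 22/39
  P(Y=1) = 17/39 + 0 = 17/39
H(X|Y) = Σ_y P(y)·H(X|Y=y):
  Y=0: P(Y=0) = 22/39, P(X|Y=0) = (1/11, 10/11) → H(X|Y=0) = 0.4395
  Y=1: P(Y=1) = 17/39, P(X|Y=1) = (1, 0) → H(X|Y=1) = 0.0000
H(X|Y) = (22/39)·0.4395 + (17/39)·0.0000 = 0.2479 bits

I(X;Y) = H(X) - H(X|Y) = 0.9995 - 0.2479 = 0.7516 bits

Cross-check via I(X;Y) = H(X) + H(Y) - H(X,Y): computing H(Y) from the column sums and H(X,Y) from the 4 cells in the same way gives H(Y) = 0.9881 bits and H(X,Y) = 1.2360 bits, so
I(X;Y) = 0.9995 + 0.9881 - 1.2360 = 0.7516 bits ✓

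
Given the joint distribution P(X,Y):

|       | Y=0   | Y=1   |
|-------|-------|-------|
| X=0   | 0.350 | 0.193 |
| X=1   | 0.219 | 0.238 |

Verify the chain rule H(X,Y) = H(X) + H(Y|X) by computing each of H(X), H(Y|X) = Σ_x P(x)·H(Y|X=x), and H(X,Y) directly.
H(X) = 0.9947 bits, H(Y|X) = 0.9662 bits, H(X,Y) = 1.9609 bits

Marginal of X (row sums):
  P(X=0) = 0.350 + 0.193 = 0.543
  P(X=1) = 0.219 + 0.238 = 0.457
H(X) = -[0.543·log₂(0.543) + 0.457·log₂(0.457)]
  = 0.4784 + 0.5163 = 0.9947 bits

H(Y|X) = Σ_x P(x)·H(Y|X=x):
  X=0: P(X=0) = 0.543, P(Y|X=0) = (350/543, 193/543) → H(Y|X=0) = 0.9388
  X=1: P(X=1) = 0.457, P(Y|X=1) = (219/457, 238/457) → H(Y|X=1) = 0.9988
H(Y|X) = 0.543·0.9388 + 0.457·0.9988 = 0.9662 bits

H(X,Y) = -Σ_{x,y} P(x,y) log₂ P(x,y). Per-cell terms -P(x,y)·log₂P(x,y):
  X=0: 0.5301, 0.4581
  X=1: 0.4798, 0.4929
Sum of the 4 terms: H(X,Y) = 1.9609 bits

Chain rule check:
  H(X) + H(Y|X) = 0.9947 + 0.9662 = 1.9609 bits
  H(X,Y) = 1.9609 bits
✓ Chain rule verified.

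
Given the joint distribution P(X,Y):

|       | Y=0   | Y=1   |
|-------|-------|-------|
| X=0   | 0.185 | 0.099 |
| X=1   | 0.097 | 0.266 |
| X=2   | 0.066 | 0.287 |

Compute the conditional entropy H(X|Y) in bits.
1.4587 bits

H(X|Y) = H(X,Y) - H(Y)

H(X,Y) = -Σ_{x,y} P(x,y) log₂ P(x,y). Per-cell terms -P(x,y)·log₂P(x,y):
  X=0: 0.45036, 0.33031
  X=1: 0.32649, 0.50819
  X=2: 0.25881, 0.51685
Sum of the 6 terms: H(X,Y) = 2.3910 bits

Marginal of Y (column sums):
  P(Y=0) = 0.185 + 0.097 + 0.066 = 0.348
  P(Y=1) = 0.099 + 0.266 + 0.287 = 0.652
H(Y) = -[0.348·log₂(0.348) + 0.652·log₂(0.652)]
  = 0.52995 + 0.40232 = 0.9323 bits

H(X|Y) = H(X,Y) - H(Y) = 2.3910 - 0.9323 = 1.4587 bits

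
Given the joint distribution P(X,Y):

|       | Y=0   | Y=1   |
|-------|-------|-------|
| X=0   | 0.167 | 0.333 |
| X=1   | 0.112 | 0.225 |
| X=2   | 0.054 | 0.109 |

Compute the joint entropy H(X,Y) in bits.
2.3734 bits

H(X,Y) = -Σ_{x,y} P(x,y) log₂ P(x,y). Per-cell terms -P(x,y)·log₂P(x,y):
  X=0: 0.431207, 0.528273
  X=1: 0.353744, 0.484201
  X=2: 0.227388, 0.348538
Sum of the 6 terms: H(X,Y) = 2.3734 bits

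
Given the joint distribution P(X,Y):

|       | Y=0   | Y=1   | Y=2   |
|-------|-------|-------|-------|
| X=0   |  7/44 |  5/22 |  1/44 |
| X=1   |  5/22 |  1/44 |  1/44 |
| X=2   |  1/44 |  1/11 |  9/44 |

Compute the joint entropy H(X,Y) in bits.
2.6726 bits

H(X,Y) = -Σ_{x,y} P(x,y) log₂ P(x,y). Per-cell terms -P(x,y)·log₂P(x,y):
  X=0: 0.42192, 0.48580, 0.12408
  X=1: 0.48580, 0.12408, 0.12408
  X=2: 0.12408, 0.31449, 0.46831
Sum of the 9 terms: H(X,Y) = 2.6726 bits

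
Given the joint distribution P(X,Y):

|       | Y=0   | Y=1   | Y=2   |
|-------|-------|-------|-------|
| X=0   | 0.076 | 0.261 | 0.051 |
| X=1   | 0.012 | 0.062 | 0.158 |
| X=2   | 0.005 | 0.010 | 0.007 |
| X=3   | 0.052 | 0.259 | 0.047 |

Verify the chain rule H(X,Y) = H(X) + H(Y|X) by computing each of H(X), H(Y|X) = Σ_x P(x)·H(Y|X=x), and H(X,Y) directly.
H(X) = 1.6707 bits, H(Y|X) = 1.1712 bits, H(X,Y) = 2.8419 bits

Marginal of X (row sums):
  P(X=0) = 0.076 + 0.261 + 0.051 = 0.388
  P(X=1) = 0.012 + 0.062 + 0.158 = 0.232
  P(X=2) = 0.005 + 0.010 + 0.007 = 0.022
  P(X=3) = 0.052 + 0.259 + 0.047 = 0.358
H(X) = -[0.388·log₂(0.388) + 0.232·log₂(0.232) + 0.022·log₂(0.022) + 0.358·log₂(0.358)]
  = 0.529958 + 0.489010 + 0.121140 + 0.530545 = 1.6707 bits

H(Y|X) = Σ_x P(x)·H(Y|X=x):
  X=0: P(X=0) = 0.388, P(Y|X=0) = (19/97, 261/388, 51/388) → H(Y|X=0) = 1.230275
  X=1: P(X=1) = 0.232, P(Y|X=1) = (3/58, 31/116, 79/116) → H(Y|X=1) = 1.107218
  X=2: P(X=2) = 0.022, P(Y|X=2) = (5/22, 5/11, 7/22) → H(Y|X=2) = 1.528504
  X=3: P(X=3) = 0.358, P(Y|X=3) = (26/179, 259/358, 47/358) → H(Y|X=3) = 1.126716
H(Y|X) = 0.388·1.230275 + 0.232·1.107218 + 0.022·1.528504 + 0.358·1.126716 = 1.1712 bits

H(X,Y) = -Σ_{x,y} P(x,y) log₂ P(x,y). Per-cell terms -P(x,y)·log₂P(x,y):
  X=0: 0.282557, 0.505786, 0.218961
  X=1: 0.076570, 0.248718, 0.420597
  X=2: 0.038219, 0.066439, 0.050109
  X=3: 0.221798, 0.504785, 0.207326
Sum of the 12 terms: H(X,Y) = 2.8419 bits

Chain rule check:
  H(X) + H(Y|X) = 1.6707 + 1.1712 = 2.8419 bits
  H(X,Y) = 2.8419 bits
✓ Chain rule verified.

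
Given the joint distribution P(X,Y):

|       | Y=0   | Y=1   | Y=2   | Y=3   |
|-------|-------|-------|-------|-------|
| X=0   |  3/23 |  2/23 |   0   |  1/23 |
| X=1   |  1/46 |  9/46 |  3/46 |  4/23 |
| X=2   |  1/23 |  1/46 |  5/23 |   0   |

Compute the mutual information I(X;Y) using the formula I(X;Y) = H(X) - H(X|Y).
0.5560 bits

I(X;Y) = H(X) - H(X|Y)

Marginal of X (row sums):
  P(X=0) = 3/23 + 2/23 + 0 + 1/23 = 6/23
  P(X=1) = 1/46 + 9/46 + 3/46 + 4/23 = 21/46
  P(X=2) = 1/23 + 1/46 + 5/23 + 0 = 13/46
H(X) = -[(6/23)·log₂(6/23) + (21/46)·log₂(21/46) + (13/46)·log₂(13/46)]
  = 0.50572 + 0.51644 + 0.51523 = 1.5374 bits

Marginal of Y (column sums):
  P(Y=0) = 3/23 + 1/46 + 1/23 = 9/46
  P(Y=1) = 2/23 + 9/46 + 1/46 = 7/23
  P(Y=2) = 0 + 3/46 + 5/23 = 13/46
  P(Y=3) = 1/23 + 4/23 + 0 = 5/23
H(X|Y) = Σ_y P(y)·H(X|Y=y):
  Y=0: P(Y=0) = 9/46, P(X|Y=0) = (2/3, 1/9, 2/9) → H(X|Y=0) = 1.22439
  Y=1: P(Y=1) = 7/23, P(X|Y=1) = (2/7, 9/14, 1/14) → H(X|Y=1) = 1.19812
  Y=2: P(Y=2) = 13/46, P(X|Y=2) = (0, 3/13, 10/13) → H(X|Y=2) = 0.77935
  Y=3: P(Y=3) = 5/23, P(X|Y=3) = (1/5, 4/5, 0) → H(X|Y=3) = 0.72193
H(X|Y) = (9/46)·1.22439 + (7/23)·1.19812 + (13/46)·0.77935 + (5/23)·0.72193 = 0.9814 bits

I(X;Y) = H(X) - H(X|Y) = 1.5374 - 0.9814 = 0.5560 bits

Cross-check via I(X;Y) = H(X) + H(Y) - H(X,Y): computing H(Y) from the column sums and H(X,Y) from the 12 cells in the same way gives H(Y) = 1.9767 bits and H(X,Y) = 2.9581 bits, so
I(X;Y) = 1.5374 + 1.9767 - 2.9581 = 0.5560 bits ✓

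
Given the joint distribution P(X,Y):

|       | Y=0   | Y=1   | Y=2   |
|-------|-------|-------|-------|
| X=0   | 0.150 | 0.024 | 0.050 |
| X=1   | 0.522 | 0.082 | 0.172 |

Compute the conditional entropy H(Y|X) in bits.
1.2106 bits

H(Y|X) = H(X,Y) - H(X)

H(X,Y) = -Σ_{x,y} P(x,y) log₂ P(x,y). Per-cell terms -P(x,y)·log₂P(x,y):
  X=0: 0.4105, 0.1291, 0.2161
  X=1: 0.4896, 0.2959, 0.4368
Sum of the 6 terms: H(X,Y) = 1.9780 bits

Marginal of X (row sums):
  P(X=0) = 0.150 + 0.024 + 0.050 = 0.224
  P(X=1) = 0.522 + 0.082 + 0.172 = 0.776
H(X) = -[0.224·log₂(0.224) + 0.776·log₂(0.776)]
  = 0.4835 + 0.2839 = 0.7674 bits

H(Y|X) = H(X,Y) - H(X) = 1.9780 - 0.7674 = 1.2106 bits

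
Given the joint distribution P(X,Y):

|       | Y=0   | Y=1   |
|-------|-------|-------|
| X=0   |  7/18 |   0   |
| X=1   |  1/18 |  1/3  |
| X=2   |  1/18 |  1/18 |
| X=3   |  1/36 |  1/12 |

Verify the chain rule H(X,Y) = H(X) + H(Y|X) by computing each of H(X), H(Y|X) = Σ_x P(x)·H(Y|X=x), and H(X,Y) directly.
H(X) = 1.7642 bits, H(Y|X) = 0.4313 bits, H(X,Y) = 2.1956 bits

Marginal of X (row sums):
  P(X=0) = 7/18 + 0 = 7/18
  P(X=1) = 1/18 + 1/3 = 7/18
  P(X=2) = 1/18 + 1/18 = 1/9
  P(X=3) = 1/36 + 1/12 = 1/9
H(X) = -[(7/18)·log₂(7/18) + (7/18)·log₂(7/18) + (1/9)·log₂(1/9) + (1/9)·log₂(1/9)]
  = 0.529888 + 0.529888 + 0.352214 + 0.352214 = 1.7642 bits

H(Y|X) = Σ_x P(x)·H(Y|X=x):
  X=0: P(X=0) = 7/18, P(Y|X=0) = (1, 0) → H(Y|X=0) = 0.000000
  X=1: P(X=1) = 7/18, P(Y|X=1) = (1/7, 6/7) → H(Y|X=1) = 0.591673
  X=2: P(X=2) = 1/9, P(Y|X=2) = (1/2, 1/2) → H(Y|X=2) = 1.000000
  X=3: P(X=3) = 1/9, P(Y|X=3) = (1/4, 3/4) → H(Y|X=3) = 0.811278
H(Y|X) = (7/18)·0.000000 + (7/18)·0.591673 + (1/9)·1.000000 + (1/9)·0.811278 = 0.4313 bits

H(X,Y) = -Σ_{x,y} P(x,y) log₂ P(x,y). Per-cell terms -P(x,y)·log₂P(x,y):
  X=0: 0.529888, 0.000000
  X=1: 0.231663, 0.528321
  X=2: 0.231663, 0.231663
  X=3: 0.143609, 0.298747
  (cells with P = 0 contribute 0)
Sum of the 8 terms: H(X,Y) = 2.1956 bits

Chain rule check:
  H(X) + H(Y|X) = 1.7642 + 0.4313 = 2.1955 bits
  H(X,Y) = 2.1956 bits
✓ Chain rule verified (Δ = 0.0001 is 4-dp rounding noise: each of the three values was rounded independently).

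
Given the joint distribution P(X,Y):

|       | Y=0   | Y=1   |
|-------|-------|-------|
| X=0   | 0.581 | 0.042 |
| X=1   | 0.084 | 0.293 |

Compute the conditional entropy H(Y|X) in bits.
0.5104 bits

H(Y|X) = H(X,Y) - H(X)

H(X,Y) = -Σ_{x,y} P(x,y) log₂ P(x,y). Per-cell terms -P(x,y)·log₂P(x,y):
  X=0: 0.4551, 0.1921
  X=1: 0.3002, 0.5189
Sum of the 4 terms: H(X,Y) = 1.4663 bits

Marginal of X (row sums):
  P(X=0) = 0.581 + 0.042 = 0.623
  P(X=1) = 0.084 + 0.293 = 0.377
H(X) = -[0.623·log₂(0.623) + 0.377·log₂(0.377)]
  = 0.4253 + 0.5306 = 0.9559 bits

H(Y|X) = H(X,Y) - H(X) = 1.4663 - 0.9559 = 0.5104 bits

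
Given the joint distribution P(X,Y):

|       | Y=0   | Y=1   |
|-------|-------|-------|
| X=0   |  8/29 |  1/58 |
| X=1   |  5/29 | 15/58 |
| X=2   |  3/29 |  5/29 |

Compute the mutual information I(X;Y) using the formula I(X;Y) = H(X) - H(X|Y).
0.2159 bits

I(X;Y) = H(X) - H(X|Y)

Marginal of X (row sums):
  P(X=0) = 8/29 + 1/58 = 17/58
  P(X=1) = 5/29 + 15/58 = 25/58
  P(X=2) = 3/29 + 5/29 = 8/29
H(X) = -[(17/58)·log₂(17/58) + (25/58)·log₂(25/58) + (8/29)·log₂(8/29)]
  = 0.51894 + 0.52333 + 0.51255 = 1.55482 bits

Marginal of Y (column sums):
  P(Y=0) = 8/29 + 5/29 + 3/29 = 16/29
  P(Y=1) = 1/58 + 15/58 + 5/29 = 13/29
H(X|Y) = Σ_y P(y)·H(X|Y=y):
  Y=0: P(Y=0) = 16/29, P(X|Y=0) = (1/2, 5/16, 3/16) → H(X|Y=0) = 1.47722
  Y=1: P(Y=1) = 13/29, P(X|Y=1) = (1/26, 15/26, 5/13) → H(X|Y=1) = 1.16880
H(X|Y) = (16/29)·1.47722 + (13/29)·1.16880 = 1.33896 bits

I(X;Y) = H(X) - H(X|Y) = 1.55482 - 1.33896 = 0.2159 bits

Cross-check via I(X;Y) = H(X) + H(Y) - H(X,Y): computing H(Y) from the column sums and H(X,Y) from the 6 cells in the same way gives H(Y) = 0.99227 bits and H(X,Y) = 2.33123 bits, so
I(X;Y) = 1.55482 + 0.99227 - 2.33123 = 0.2159 bits ✓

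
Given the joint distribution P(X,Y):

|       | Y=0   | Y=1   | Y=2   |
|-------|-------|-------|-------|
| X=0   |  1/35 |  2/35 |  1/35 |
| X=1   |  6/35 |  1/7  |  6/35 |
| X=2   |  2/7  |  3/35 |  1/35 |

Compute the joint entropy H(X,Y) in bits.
2.7692 bits

H(X,Y) = -Σ_{x,y} P(x,y) log₂ P(x,y). Per-cell terms -P(x,y)·log₂P(x,y):
  X=0: 0.14655, 0.23596, 0.14655
  X=1: 0.43617, 0.40105, 0.43617
  X=2: 0.51639, 0.30380, 0.14655
Sum of the 9 terms: H(X,Y) = 2.7692 bits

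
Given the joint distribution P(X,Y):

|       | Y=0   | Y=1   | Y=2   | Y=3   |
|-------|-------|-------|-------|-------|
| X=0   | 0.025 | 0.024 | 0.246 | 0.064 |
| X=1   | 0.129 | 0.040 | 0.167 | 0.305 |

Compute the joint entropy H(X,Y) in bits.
2.5343 bits

H(X,Y) = -Σ_{x,y} P(x,y) log₂ P(x,y). Per-cell terms -P(x,y)·log₂P(x,y):
  X=0: 0.13305, 0.12914, 0.49772, 0.25381
  X=1: 0.38114, 0.18575, 0.43121, 0.52250
Sum of the 8 terms: H(X,Y) = 2.5343 bits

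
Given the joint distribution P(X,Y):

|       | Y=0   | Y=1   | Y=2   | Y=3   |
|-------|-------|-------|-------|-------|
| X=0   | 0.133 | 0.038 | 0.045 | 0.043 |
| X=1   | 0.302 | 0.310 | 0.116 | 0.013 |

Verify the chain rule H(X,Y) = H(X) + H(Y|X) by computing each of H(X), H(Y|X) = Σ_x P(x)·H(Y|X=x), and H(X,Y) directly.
H(X) = 0.8252 bits, H(Y|X) = 1.6251 bits, H(X,Y) = 2.4503 bits

Marginal of X (row sums):
  P(X=0) = 0.133 + 0.038 + 0.045 + 0.043 = 0.259
  P(X=1) = 0.302 + 0.310 + 0.116 + 0.013 = 0.741
H(X) = -[0.259·log₂(0.259) + 0.741·log₂(0.741)]
  = 0.5048 + 0.3204 = 0.8252 bits

H(Y|X) = Σ_x P(x)·H(Y|X=x):
  X=0: P(X=0) = 0.259, P(Y|X=0) = (19/37, 38/259, 45/259, 43/259) → H(Y|X=0) = 1.7688
  X=1: P(X=1) = 0.741, P(Y|X=1) = (302/741, 310/741, 116/741, 1/57) → H(Y|X=1) = 1.5749
H(Y|X) = 0.259·1.7688 + 0.741·1.5749 = 1.6251 bits

H(X,Y) = -Σ_{x,y} P(x,y) log₂ P(x,y). Per-cell terms -P(x,y)·log₂P(x,y):
  X=0: 0.3871, 0.1793, 0.2013, 0.1952
  X=1: 0.5217, 0.5238, 0.3605, 0.0814
Sum of the 8 terms: H(X,Y) = 2.4503 bits

Chain rule check:
  H(X) + H(Y|X) = 0.8252 + 1.6251 = 2.4503 bits
  H(X,Y) = 2.4503 bits
✓ Chain rule verified.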